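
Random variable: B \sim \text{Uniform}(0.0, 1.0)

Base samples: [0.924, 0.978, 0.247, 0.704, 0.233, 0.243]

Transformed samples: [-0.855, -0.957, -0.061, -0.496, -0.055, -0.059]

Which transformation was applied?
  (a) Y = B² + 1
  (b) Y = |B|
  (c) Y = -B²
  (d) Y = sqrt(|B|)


Checking option (c) Y = -B²:
  B = 0.924 -> Y = -0.855 ✓
  B = 0.978 -> Y = -0.957 ✓
  B = 0.247 -> Y = -0.061 ✓
All samples match this transformation.

(c) -B²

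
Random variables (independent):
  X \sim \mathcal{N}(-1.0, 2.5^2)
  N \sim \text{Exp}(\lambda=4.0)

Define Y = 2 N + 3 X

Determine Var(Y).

For independent RVs: Var(aX + bY) = a²Var(X) + b²Var(Y)
Var(X) = 6.25
Var(N) = 0.0625
Var(Y) = 3²*6.25 + 2²*0.0625
= 9*6.25 + 4*0.0625 = 56.5

56.5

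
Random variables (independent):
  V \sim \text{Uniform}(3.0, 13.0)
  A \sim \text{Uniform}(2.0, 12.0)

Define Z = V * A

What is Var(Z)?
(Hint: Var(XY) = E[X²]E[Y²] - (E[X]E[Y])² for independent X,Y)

Var(XY) = E[X²]E[Y²] - (E[X]E[Y])²
E[V] = 8, Var(V) = 8.3333333
E[A] = 7, Var(A) = 8.3333333
E[V²] = 8.3333333 + 8² = 72.333333
E[A²] = 8.3333333 + 7² = 57.333333
Var(Z) = 72.333333*57.333333 - (8*7)²
= 4147.1111 - 3136 = 1011.1111

1011.1111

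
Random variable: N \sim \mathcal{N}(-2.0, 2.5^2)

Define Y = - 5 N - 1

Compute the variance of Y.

For Y = aN + b: Var(Y) = a² * Var(N)
Var(N) = 2.5^2 = 6.25
Var(Y) = (-5)² * 6.25 = 25 * 6.25 = 156.25

156.25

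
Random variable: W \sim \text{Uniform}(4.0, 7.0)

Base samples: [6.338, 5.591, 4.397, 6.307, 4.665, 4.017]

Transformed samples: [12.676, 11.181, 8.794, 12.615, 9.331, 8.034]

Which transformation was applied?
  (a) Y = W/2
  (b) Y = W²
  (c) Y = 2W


Checking option (c) Y = 2W:
  W = 6.338 -> Y = 12.676 ✓
  W = 5.591 -> Y = 11.181 ✓
  W = 4.397 -> Y = 8.794 ✓
All samples match this transformation.

(c) 2W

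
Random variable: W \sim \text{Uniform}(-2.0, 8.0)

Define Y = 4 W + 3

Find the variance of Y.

For Y = aW + b: Var(Y) = a² * Var(W)
Var(W) = (8 + 2)^2/12 = 8.3333333
Var(Y) = 4² * 8.3333333 = 16 * 8.3333333 = 133.33333

133.33333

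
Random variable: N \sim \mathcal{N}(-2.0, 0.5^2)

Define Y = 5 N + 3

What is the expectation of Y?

For Y = 5N + 3:
E[Y] = 5 * E[N] + 3
E[N] = -2.0 = -2
E[Y] = 5 * (-2) + 3 = -7

-7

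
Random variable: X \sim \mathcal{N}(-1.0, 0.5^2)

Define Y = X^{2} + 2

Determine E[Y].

E[Y] = 1*E[X²] + 2
E[X] = -1
E[X²] = Var(X) + (E[X])² = 0.25 + 1 = 1.25
E[Y] = 1*1.25 + 2 = 3.25

3.25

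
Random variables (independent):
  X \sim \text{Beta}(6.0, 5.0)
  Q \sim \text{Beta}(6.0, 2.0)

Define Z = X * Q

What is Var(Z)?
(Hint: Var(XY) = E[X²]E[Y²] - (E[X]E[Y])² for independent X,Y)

Var(XY) = E[X²]E[Y²] - (E[X]E[Y])²
E[X] = 0.54545455, Var(X) = 0.020661157
E[Q] = 0.75, Var(Q) = 0.020833333
E[X²] = 0.020661157 + 0.54545455² = 0.31818182
E[Q²] = 0.020833333 + 0.75² = 0.58333333
Var(Z) = 0.31818182*0.58333333 - (0.54545455*0.75)²
= 0.18560606 - 0.16735537 = 0.018250689

0.018250689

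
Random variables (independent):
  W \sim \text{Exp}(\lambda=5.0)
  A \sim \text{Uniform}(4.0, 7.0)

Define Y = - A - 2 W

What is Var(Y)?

For independent RVs: Var(aX + bY) = a²Var(X) + b²Var(Y)
Var(W) = 0.04
Var(A) = 0.75
Var(Y) = (-2)²*0.04 + (-1)²*0.75
= 4*0.04 + 1*0.75 = 0.91

0.91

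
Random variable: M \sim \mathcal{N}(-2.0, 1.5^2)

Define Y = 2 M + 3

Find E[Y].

For Y = 2M + 3:
E[Y] = 2 * E[M] + 3
E[M] = -2.0 = -2
E[Y] = 2 * (-2) + 3 = -1

-1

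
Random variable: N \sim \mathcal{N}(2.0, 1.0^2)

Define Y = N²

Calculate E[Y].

Using E[X²] = Var(X) + (E[X])²:
E[N] = 2
Var(N) = 1.0^2 = 1
E[N²] = 1 + 2² = 1 + 4 = 5

5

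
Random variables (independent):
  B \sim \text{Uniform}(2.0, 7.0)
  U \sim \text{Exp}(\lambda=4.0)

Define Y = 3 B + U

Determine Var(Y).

For independent RVs: Var(aX + bY) = a²Var(X) + b²Var(Y)
Var(B) = 2.0833333
Var(U) = 0.0625
Var(Y) = 3²*2.0833333 + 1²*0.0625
= 9*2.0833333 + 1*0.0625 = 18.8125

18.8125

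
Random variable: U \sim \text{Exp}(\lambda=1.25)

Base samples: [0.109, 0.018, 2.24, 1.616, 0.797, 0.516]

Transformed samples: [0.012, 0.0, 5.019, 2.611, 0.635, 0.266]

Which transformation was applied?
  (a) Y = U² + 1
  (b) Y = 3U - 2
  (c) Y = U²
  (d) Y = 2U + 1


Checking option (c) Y = U²:
  U = 0.109 -> Y = 0.012 ✓
  U = 0.018 -> Y = 0.0 ✓
  U = 2.24 -> Y = 5.019 ✓
All samples match this transformation.

(c) U²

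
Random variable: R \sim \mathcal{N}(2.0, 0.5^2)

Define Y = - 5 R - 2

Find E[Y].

For Y = -5R - 2:
E[Y] = -5 * E[R] - 2
E[R] = 2.0 = 2
E[Y] = -5 * 2 - 2 = -12

-12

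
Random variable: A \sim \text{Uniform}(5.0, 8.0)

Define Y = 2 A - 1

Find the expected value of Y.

For Y = 2A - 1:
E[Y] = 2 * E[A] - 1
E[A] = (5 + 8)/2 = 6.5
E[Y] = 2 * 6.5 - 1 = 12

12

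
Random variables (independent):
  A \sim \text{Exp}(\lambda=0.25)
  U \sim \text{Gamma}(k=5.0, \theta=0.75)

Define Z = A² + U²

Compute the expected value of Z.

E[Z] = E[A²] + E[U²]
E[A²] = Var(A) + E[A]² = 16 + 16 = 32
E[U²] = Var(U) + E[U]² = 2.8125 + 14.0625 = 16.875
E[Z] = 32 + 16.875 = 48.875

48.875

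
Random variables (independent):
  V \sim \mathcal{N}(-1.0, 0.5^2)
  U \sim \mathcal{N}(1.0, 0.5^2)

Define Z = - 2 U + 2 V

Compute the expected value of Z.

E[Z] = 2*E[V] - 2*E[U]
E[V] = -1
E[U] = 1
E[Z] = 2*(-1) - 2*1 = -4

-4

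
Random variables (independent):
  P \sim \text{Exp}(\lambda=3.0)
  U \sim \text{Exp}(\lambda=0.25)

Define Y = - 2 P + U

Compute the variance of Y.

For independent RVs: Var(aX + bY) = a²Var(X) + b²Var(Y)
Var(P) = 0.11111111
Var(U) = 16
Var(Y) = (-2)²*0.11111111 + 1²*16
= 4*0.11111111 + 1*16 = 16.444444

16.444444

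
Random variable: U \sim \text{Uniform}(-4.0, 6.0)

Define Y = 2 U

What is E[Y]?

For Y = 2U:
E[Y] = 2 * E[U]
E[U] = (-4 + 6)/2 = 1
E[Y] = 2 * 1 = 2

2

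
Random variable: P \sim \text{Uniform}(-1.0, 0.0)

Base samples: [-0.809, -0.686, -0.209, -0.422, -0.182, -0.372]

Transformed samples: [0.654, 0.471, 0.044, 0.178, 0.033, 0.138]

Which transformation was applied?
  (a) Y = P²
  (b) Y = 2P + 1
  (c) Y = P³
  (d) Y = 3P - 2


Checking option (a) Y = P²:
  P = -0.809 -> Y = 0.654 ✓
  P = -0.686 -> Y = 0.471 ✓
  P = -0.209 -> Y = 0.044 ✓
All samples match this transformation.

(a) P²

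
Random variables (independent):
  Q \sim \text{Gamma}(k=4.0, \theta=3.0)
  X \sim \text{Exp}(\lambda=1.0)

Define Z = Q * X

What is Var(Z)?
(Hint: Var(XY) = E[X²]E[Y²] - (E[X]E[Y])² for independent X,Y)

Var(XY) = E[X²]E[Y²] - (E[X]E[Y])²
E[Q] = 12, Var(Q) = 36
E[X] = 1, Var(X) = 1
E[Q²] = 36 + 12² = 180
E[X²] = 1 + 1² = 2
Var(Z) = 180*2 - (12*1)²
= 360 - 144 = 216

216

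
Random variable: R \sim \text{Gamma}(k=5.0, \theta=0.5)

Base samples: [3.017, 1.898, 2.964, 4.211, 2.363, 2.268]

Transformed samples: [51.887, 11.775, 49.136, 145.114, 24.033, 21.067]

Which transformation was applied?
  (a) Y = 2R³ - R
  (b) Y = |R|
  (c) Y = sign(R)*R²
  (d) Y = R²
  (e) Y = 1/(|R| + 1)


Checking option (a) Y = 2R³ - R:
  R = 3.017 -> Y = 51.887 ✓
  R = 1.898 -> Y = 11.775 ✓
  R = 2.964 -> Y = 49.136 ✓
All samples match this transformation.

(a) 2R³ - R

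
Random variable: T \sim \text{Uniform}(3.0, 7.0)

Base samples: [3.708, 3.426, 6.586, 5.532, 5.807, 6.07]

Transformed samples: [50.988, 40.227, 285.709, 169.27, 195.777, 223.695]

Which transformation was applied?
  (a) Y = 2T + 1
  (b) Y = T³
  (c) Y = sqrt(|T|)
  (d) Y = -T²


Checking option (b) Y = T³:
  T = 3.708 -> Y = 50.988 ✓
  T = 3.426 -> Y = 40.227 ✓
  T = 6.586 -> Y = 285.709 ✓
All samples match this transformation.

(b) T³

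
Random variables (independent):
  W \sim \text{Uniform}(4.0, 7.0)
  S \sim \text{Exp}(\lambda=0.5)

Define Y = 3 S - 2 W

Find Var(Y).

For independent RVs: Var(aX + bY) = a²Var(X) + b²Var(Y)
Var(W) = 0.75
Var(S) = 4
Var(Y) = (-2)²*0.75 + 3²*4
= 4*0.75 + 9*4 = 39

39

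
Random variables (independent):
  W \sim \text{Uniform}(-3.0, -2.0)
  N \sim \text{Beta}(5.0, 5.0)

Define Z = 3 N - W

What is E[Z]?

E[Z] = -1*E[W] + 3*E[N]
E[W] = -2.5
E[N] = 0.5
E[Z] = -1*(-2.5) + 3*0.5 = 4

4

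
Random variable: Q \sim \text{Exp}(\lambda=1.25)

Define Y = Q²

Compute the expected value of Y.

E[Q²] = Var(Q) + (E[Q])² = 0.64 + 0.64 = 1.28

1.28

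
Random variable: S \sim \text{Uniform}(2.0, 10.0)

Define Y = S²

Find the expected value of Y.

E[S²] = Var(S) + (E[S])² = 5.3333333 + 36 = 41.333333

41.333333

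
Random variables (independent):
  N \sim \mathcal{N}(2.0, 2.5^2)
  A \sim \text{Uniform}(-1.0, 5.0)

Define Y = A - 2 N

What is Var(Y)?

For independent RVs: Var(aX + bY) = a²Var(X) + b²Var(Y)
Var(N) = 6.25
Var(A) = 3
Var(Y) = (-2)²*6.25 + 1²*3
= 4*6.25 + 1*3 = 28

28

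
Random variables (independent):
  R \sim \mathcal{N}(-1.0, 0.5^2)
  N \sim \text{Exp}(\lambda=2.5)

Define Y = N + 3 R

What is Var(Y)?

For independent RVs: Var(aX + bY) = a²Var(X) + b²Var(Y)
Var(R) = 0.25
Var(N) = 0.16
Var(Y) = 3²*0.25 + 1²*0.16
= 9*0.25 + 1*0.16 = 2.41

2.41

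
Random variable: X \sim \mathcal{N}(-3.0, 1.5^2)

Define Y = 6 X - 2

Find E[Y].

For Y = 6X - 2:
E[Y] = 6 * E[X] - 2
E[X] = -3.0 = -3
E[Y] = 6 * (-3) - 2 = -20

-20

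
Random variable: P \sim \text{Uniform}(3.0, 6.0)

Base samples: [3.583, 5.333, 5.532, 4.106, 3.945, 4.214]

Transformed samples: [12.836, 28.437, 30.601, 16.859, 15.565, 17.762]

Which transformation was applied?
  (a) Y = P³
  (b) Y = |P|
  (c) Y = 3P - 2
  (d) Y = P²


Checking option (d) Y = P²:
  P = 3.583 -> Y = 12.836 ✓
  P = 5.333 -> Y = 28.437 ✓
  P = 5.532 -> Y = 30.601 ✓
All samples match this transformation.

(d) P²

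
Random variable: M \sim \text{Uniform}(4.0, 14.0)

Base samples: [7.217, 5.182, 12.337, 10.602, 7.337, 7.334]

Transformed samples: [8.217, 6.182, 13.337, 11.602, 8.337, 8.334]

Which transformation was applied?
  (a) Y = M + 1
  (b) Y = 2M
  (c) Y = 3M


Checking option (a) Y = M + 1:
  M = 7.217 -> Y = 8.217 ✓
  M = 5.182 -> Y = 6.182 ✓
  M = 12.337 -> Y = 13.337 ✓
All samples match this transformation.

(a) M + 1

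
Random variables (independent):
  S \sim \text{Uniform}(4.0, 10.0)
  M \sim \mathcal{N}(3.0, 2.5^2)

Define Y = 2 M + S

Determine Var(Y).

For independent RVs: Var(aX + bY) = a²Var(X) + b²Var(Y)
Var(S) = 3
Var(M) = 6.25
Var(Y) = 1²*3 + 2²*6.25
= 1*3 + 4*6.25 = 28

28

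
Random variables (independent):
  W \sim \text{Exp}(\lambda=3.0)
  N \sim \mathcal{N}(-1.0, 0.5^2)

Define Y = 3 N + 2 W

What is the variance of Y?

For independent RVs: Var(aX + bY) = a²Var(X) + b²Var(Y)
Var(W) = 0.11111111
Var(N) = 0.25
Var(Y) = 2²*0.11111111 + 3²*0.25
= 4*0.11111111 + 9*0.25 = 2.6944444

2.6944444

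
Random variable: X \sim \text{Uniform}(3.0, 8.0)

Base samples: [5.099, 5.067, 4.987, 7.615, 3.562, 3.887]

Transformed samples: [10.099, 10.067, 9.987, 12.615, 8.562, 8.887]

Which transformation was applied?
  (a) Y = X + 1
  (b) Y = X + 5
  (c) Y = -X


Checking option (b) Y = X + 5:
  X = 5.099 -> Y = 10.099 ✓
  X = 5.067 -> Y = 10.067 ✓
  X = 4.987 -> Y = 9.987 ✓
All samples match this transformation.

(b) X + 5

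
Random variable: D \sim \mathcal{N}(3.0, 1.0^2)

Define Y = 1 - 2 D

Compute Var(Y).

For Y = aD + b: Var(Y) = a² * Var(D)
Var(D) = 1.0^2 = 1
Var(Y) = (-2)² * 1 = 4 * 1 = 4

4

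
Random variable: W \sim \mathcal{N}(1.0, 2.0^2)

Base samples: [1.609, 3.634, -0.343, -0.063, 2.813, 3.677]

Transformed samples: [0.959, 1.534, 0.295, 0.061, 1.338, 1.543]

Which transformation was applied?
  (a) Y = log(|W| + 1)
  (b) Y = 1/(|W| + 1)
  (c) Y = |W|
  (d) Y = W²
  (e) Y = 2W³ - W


Checking option (a) Y = log(|W| + 1):
  W = 1.609 -> Y = 0.959 ✓
  W = 3.634 -> Y = 1.534 ✓
  W = -0.343 -> Y = 0.295 ✓
All samples match this transformation.

(a) log(|W| + 1)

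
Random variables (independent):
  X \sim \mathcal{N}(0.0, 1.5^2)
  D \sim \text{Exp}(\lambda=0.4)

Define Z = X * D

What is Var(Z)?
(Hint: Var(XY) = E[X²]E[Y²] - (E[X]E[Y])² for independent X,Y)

Var(XY) = E[X²]E[Y²] - (E[X]E[Y])²
E[X] = 0, Var(X) = 2.25
E[D] = 2.5, Var(D) = 6.25
E[X²] = 2.25 + 0² = 2.25
E[D²] = 6.25 + 2.5² = 12.5
Var(Z) = 2.25*12.5 - (0*2.5)²
= 28.125 - 0 = 28.125

28.125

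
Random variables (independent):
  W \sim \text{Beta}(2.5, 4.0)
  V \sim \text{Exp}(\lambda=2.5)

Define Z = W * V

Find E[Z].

For independent RVs: E[XY] = E[X]*E[Y]
E[W] = 0.38461538
E[V] = 0.4
E[Z] = 0.38461538 * 0.4 = 0.15384615

0.15384615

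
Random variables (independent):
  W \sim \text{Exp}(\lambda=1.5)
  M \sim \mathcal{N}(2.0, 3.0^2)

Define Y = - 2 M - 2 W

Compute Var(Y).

For independent RVs: Var(aX + bY) = a²Var(X) + b²Var(Y)
Var(W) = 0.44444444
Var(M) = 9
Var(Y) = (-2)²*0.44444444 + (-2)²*9
= 4*0.44444444 + 4*9 = 37.777778

37.777778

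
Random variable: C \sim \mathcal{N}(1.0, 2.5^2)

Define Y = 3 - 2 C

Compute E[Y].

For Y = -2C + 3:
E[Y] = -2 * E[C] + 3
E[C] = 1.0 = 1
E[Y] = -2 * 1 + 3 = 1

1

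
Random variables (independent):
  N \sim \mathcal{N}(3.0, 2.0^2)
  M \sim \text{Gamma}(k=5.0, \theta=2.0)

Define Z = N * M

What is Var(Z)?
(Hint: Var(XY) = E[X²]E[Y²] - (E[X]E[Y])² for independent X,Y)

Var(XY) = E[X²]E[Y²] - (E[X]E[Y])²
E[N] = 3, Var(N) = 4
E[M] = 10, Var(M) = 20
E[N²] = 4 + 3² = 13
E[M²] = 20 + 10² = 120
Var(Z) = 13*120 - (3*10)²
= 1560 - 900 = 660

660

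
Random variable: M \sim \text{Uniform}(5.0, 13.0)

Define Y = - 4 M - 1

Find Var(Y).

For Y = aM + b: Var(Y) = a² * Var(M)
Var(M) = (13 - 5)^2/12 = 5.3333333
Var(Y) = (-4)² * 5.3333333 = 16 * 5.3333333 = 85.333333

85.333333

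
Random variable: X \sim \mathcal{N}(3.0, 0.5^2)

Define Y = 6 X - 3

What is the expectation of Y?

For Y = 6X - 3:
E[Y] = 6 * E[X] - 3
E[X] = 3.0 = 3
E[Y] = 6 * 3 - 3 = 15

15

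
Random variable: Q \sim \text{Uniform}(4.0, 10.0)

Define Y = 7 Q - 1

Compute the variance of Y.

For Y = aQ + b: Var(Y) = a² * Var(Q)
Var(Q) = (10 - 4)^2/12 = 3
Var(Y) = 7² * 3 = 49 * 3 = 147

147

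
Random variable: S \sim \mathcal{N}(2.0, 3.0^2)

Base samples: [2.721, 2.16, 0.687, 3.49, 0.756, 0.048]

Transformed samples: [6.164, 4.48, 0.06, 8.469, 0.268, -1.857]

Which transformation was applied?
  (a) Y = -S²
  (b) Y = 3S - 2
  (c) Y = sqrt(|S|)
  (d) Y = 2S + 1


Checking option (b) Y = 3S - 2:
  S = 2.721 -> Y = 6.164 ✓
  S = 2.16 -> Y = 4.48 ✓
  S = 0.687 -> Y = 0.06 ✓
All samples match this transformation.

(b) 3S - 2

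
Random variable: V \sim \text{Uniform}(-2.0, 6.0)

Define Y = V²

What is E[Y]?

E[V²] = Var(V) + (E[V])² = 5.3333333 + 4 = 9.3333333

9.3333333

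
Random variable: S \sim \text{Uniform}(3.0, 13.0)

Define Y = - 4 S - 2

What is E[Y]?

For Y = -4S - 2:
E[Y] = -4 * E[S] - 2
E[S] = (3 + 13)/2 = 8
E[Y] = -4 * 8 - 2 = -34

-34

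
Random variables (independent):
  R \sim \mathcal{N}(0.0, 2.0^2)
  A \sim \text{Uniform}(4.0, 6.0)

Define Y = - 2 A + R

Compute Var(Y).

For independent RVs: Var(aX + bY) = a²Var(X) + b²Var(Y)
Var(R) = 4
Var(A) = 0.33333333
Var(Y) = 1²*4 + (-2)²*0.33333333
= 1*4 + 4*0.33333333 = 5.3333333

5.3333333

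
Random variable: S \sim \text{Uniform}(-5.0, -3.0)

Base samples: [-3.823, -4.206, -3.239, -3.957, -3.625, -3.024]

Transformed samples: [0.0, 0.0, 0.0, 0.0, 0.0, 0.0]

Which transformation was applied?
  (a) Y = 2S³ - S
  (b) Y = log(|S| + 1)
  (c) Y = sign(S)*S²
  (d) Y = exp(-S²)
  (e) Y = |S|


Checking option (d) Y = exp(-S²):
  S = -3.823 -> Y = 0.0 ✓
  S = -4.206 -> Y = 0.0 ✓
  S = -3.239 -> Y = 0.0 ✓
All samples match this transformation.

(d) exp(-S²)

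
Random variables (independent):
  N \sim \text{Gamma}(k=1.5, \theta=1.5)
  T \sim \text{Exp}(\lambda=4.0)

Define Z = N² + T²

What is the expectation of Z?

E[Z] = E[N²] + E[T²]
E[N²] = Var(N) + E[N]² = 3.375 + 5.0625 = 8.4375
E[T²] = Var(T) + E[T]² = 0.0625 + 0.0625 = 0.125
E[Z] = 8.4375 + 0.125 = 8.5625

8.5625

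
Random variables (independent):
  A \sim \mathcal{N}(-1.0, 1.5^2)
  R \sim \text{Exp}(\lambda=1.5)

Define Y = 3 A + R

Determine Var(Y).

For independent RVs: Var(aX + bY) = a²Var(X) + b²Var(Y)
Var(A) = 2.25
Var(R) = 0.44444444
Var(Y) = 3²*2.25 + 1²*0.44444444
= 9*2.25 + 1*0.44444444 = 20.694444

20.694444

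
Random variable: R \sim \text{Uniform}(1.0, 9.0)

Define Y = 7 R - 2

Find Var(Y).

For Y = aR + b: Var(Y) = a² * Var(R)
Var(R) = (9 - 1)^2/12 = 5.3333333
Var(Y) = 7² * 5.3333333 = 49 * 5.3333333 = 261.33333

261.33333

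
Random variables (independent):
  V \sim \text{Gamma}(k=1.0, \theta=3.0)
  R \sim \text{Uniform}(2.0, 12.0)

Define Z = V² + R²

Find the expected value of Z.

E[Z] = E[V²] + E[R²]
E[V²] = Var(V) + E[V]² = 9 + 9 = 18
E[R²] = Var(R) + E[R]² = 8.3333333 + 49 = 57.333333
E[Z] = 18 + 57.333333 = 75.333333

75.333333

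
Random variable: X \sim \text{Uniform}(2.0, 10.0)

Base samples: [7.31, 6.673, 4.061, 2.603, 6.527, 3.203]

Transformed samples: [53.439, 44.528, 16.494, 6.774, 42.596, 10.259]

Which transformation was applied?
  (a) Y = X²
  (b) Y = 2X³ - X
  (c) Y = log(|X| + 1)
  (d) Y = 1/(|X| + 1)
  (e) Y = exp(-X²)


Checking option (a) Y = X²:
  X = 7.31 -> Y = 53.439 ✓
  X = 6.673 -> Y = 44.528 ✓
  X = 4.061 -> Y = 16.494 ✓
All samples match this transformation.

(a) X²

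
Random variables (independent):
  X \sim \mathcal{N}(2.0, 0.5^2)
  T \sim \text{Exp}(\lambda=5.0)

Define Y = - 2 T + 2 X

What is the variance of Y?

For independent RVs: Var(aX + bY) = a²Var(X) + b²Var(Y)
Var(X) = 0.25
Var(T) = 0.04
Var(Y) = 2²*0.25 + (-2)²*0.04
= 4*0.25 + 4*0.04 = 1.16

1.16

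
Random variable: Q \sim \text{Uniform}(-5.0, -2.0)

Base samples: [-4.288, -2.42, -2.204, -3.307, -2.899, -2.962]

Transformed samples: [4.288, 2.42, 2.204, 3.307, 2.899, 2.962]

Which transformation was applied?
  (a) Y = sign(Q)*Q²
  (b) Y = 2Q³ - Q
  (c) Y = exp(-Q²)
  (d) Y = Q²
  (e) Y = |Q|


Checking option (e) Y = |Q|:
  Q = -4.288 -> Y = 4.288 ✓
  Q = -2.42 -> Y = 2.42 ✓
  Q = -2.204 -> Y = 2.204 ✓
All samples match this transformation.

(e) |Q|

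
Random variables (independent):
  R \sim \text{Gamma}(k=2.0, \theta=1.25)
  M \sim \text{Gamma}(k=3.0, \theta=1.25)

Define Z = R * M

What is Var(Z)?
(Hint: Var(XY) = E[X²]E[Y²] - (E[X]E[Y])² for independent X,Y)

Var(XY) = E[X²]E[Y²] - (E[X]E[Y])²
E[R] = 2.5, Var(R) = 3.125
E[M] = 3.75, Var(M) = 4.6875
E[R²] = 3.125 + 2.5² = 9.375
E[M²] = 4.6875 + 3.75² = 18.75
Var(Z) = 9.375*18.75 - (2.5*3.75)²
= 175.78125 - 87.890625 = 87.890625

87.890625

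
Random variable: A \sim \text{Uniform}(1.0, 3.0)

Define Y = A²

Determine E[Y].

E[A²] = Var(A) + (E[A])² = 0.33333333 + 4 = 4.3333333

4.3333333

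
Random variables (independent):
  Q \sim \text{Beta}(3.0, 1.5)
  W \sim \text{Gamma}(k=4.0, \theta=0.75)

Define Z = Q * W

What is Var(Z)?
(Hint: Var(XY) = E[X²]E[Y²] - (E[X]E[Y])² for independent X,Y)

Var(XY) = E[X²]E[Y²] - (E[X]E[Y])²
E[Q] = 0.66666667, Var(Q) = 0.04040404
E[W] = 3, Var(W) = 2.25
E[Q²] = 0.04040404 + 0.66666667² = 0.48484848
E[W²] = 2.25 + 3² = 11.25
Var(Z) = 0.48484848*11.25 - (0.66666667*3)²
= 5.4545455 - 4 = 1.4545455

1.4545455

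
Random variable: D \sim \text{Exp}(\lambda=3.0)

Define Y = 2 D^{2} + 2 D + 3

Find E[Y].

E[Y] = 2*E[D²] + 2*E[D] + 3
E[D] = 0.33333333
E[D²] = Var(D) + (E[D])² = 0.11111111 + 0.11111111 = 0.22222222
E[Y] = 2*0.22222222 + 2*0.33333333 + 3 = 4.1111111

4.1111111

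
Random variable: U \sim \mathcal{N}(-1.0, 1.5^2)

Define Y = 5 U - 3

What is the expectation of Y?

For Y = 5U - 3:
E[Y] = 5 * E[U] - 3
E[U] = -1.0 = -1
E[Y] = 5 * (-1) - 3 = -8

-8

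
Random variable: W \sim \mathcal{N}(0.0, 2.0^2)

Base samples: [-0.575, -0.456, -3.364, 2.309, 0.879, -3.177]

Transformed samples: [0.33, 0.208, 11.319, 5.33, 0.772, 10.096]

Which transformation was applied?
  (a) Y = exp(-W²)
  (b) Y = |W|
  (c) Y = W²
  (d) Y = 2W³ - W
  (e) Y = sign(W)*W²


Checking option (c) Y = W²:
  W = -0.575 -> Y = 0.33 ✓
  W = -0.456 -> Y = 0.208 ✓
  W = -3.364 -> Y = 11.319 ✓
All samples match this transformation.

(c) W²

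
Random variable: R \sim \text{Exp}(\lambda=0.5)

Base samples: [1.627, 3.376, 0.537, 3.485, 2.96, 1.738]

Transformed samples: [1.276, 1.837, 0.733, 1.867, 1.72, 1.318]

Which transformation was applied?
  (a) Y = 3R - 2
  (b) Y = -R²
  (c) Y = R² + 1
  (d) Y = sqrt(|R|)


Checking option (d) Y = sqrt(|R|):
  R = 1.627 -> Y = 1.276 ✓
  R = 3.376 -> Y = 1.837 ✓
  R = 0.537 -> Y = 0.733 ✓
All samples match this transformation.

(d) sqrt(|R|)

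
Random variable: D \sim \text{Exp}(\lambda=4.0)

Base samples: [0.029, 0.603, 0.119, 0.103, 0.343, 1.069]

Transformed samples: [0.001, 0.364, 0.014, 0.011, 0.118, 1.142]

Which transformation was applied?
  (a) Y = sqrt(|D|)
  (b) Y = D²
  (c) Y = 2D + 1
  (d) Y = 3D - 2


Checking option (b) Y = D²:
  D = 0.029 -> Y = 0.001 ✓
  D = 0.603 -> Y = 0.364 ✓
  D = 0.119 -> Y = 0.014 ✓
All samples match this transformation.

(b) D²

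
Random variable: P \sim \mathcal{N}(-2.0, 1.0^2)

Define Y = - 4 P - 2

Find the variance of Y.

For Y = aP + b: Var(Y) = a² * Var(P)
Var(P) = 1.0^2 = 1
Var(Y) = (-4)² * 1 = 16 * 1 = 16

16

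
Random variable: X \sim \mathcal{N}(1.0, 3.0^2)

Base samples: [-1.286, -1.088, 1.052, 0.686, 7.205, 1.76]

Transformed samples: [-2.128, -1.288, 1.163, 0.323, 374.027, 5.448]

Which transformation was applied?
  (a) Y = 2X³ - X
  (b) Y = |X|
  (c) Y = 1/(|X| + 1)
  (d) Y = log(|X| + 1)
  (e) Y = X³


Checking option (e) Y = X³:
  X = -1.286 -> Y = -2.128 ✓
  X = -1.088 -> Y = -1.288 ✓
  X = 1.052 -> Y = 1.163 ✓
All samples match this transformation.

(e) X³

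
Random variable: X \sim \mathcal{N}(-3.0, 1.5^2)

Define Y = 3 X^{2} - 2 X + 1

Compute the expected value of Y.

E[Y] = 3*E[X²] - 2*E[X] + 1
E[X] = -3
E[X²] = Var(X) + (E[X])² = 2.25 + 9 = 11.25
E[Y] = 3*11.25 - 2*(-3) + 1 = 40.75

40.75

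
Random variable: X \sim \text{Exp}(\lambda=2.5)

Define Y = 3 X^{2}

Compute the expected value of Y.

E[Y] = 3*E[X²]
E[X] = 0.4
E[X²] = Var(X) + (E[X])² = 0.16 + 0.16 = 0.32
E[Y] = 3*0.32 = 0.96

0.96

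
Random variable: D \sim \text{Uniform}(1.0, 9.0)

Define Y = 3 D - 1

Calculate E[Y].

For Y = 3D - 1:
E[Y] = 3 * E[D] - 1
E[D] = (1 + 9)/2 = 5
E[Y] = 3 * 5 - 1 = 14

14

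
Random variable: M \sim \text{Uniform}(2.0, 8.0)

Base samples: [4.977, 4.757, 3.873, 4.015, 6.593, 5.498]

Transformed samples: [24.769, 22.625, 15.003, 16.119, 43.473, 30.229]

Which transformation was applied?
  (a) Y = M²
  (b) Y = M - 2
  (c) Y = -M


Checking option (a) Y = M²:
  M = 4.977 -> Y = 24.769 ✓
  M = 4.757 -> Y = 22.625 ✓
  M = 3.873 -> Y = 15.003 ✓
All samples match this transformation.

(a) M²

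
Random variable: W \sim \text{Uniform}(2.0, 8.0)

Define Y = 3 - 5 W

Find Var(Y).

For Y = aW + b: Var(Y) = a² * Var(W)
Var(W) = (8 - 2)^2/12 = 3
Var(Y) = (-5)² * 3 = 25 * 3 = 75

75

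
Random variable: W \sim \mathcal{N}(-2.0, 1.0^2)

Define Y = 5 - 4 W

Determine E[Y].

For Y = -4W + 5:
E[Y] = -4 * E[W] + 5
E[W] = -2.0 = -2
E[Y] = -4 * (-2) + 5 = 13

13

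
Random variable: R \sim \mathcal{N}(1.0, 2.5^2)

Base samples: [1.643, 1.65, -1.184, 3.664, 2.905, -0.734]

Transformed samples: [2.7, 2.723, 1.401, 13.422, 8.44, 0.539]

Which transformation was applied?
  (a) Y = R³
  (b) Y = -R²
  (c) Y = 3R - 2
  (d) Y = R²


Checking option (d) Y = R²:
  R = 1.643 -> Y = 2.7 ✓
  R = 1.65 -> Y = 2.723 ✓
  R = -1.184 -> Y = 1.401 ✓
All samples match this transformation.

(d) R²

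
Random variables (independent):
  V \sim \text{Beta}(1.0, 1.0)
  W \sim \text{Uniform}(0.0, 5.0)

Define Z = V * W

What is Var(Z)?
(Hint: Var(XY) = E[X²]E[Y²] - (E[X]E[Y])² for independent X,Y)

Var(XY) = E[X²]E[Y²] - (E[X]E[Y])²
E[V] = 0.5, Var(V) = 0.083333333
E[W] = 2.5, Var(W) = 2.0833333
E[V²] = 0.083333333 + 0.5² = 0.33333333
E[W²] = 2.0833333 + 2.5² = 8.3333333
Var(Z) = 0.33333333*8.3333333 - (0.5*2.5)²
= 2.7777778 - 1.5625 = 1.2152778

1.2152778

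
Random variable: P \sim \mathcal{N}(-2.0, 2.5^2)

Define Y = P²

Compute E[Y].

Using E[X²] = Var(X) + (E[X])²:
E[P] = -2
Var(P) = 2.5^2 = 6.25
E[P²] = 6.25 + (-2)² = 6.25 + 4 = 10.25

10.25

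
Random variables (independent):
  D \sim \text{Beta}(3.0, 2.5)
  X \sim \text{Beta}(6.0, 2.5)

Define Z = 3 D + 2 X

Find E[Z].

E[Z] = 3*E[D] + 2*E[X]
E[D] = 0.54545455
E[X] = 0.70588235
E[Z] = 3*0.54545455 + 2*0.70588235 = 3.0481283

3.0481283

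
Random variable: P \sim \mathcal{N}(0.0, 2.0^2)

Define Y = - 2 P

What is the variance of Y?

For Y = aP + b: Var(Y) = a² * Var(P)
Var(P) = 2.0^2 = 4
Var(Y) = (-2)² * 4 = 4 * 4 = 16

16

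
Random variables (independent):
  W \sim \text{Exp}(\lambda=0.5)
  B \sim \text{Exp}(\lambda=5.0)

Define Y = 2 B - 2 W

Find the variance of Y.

For independent RVs: Var(aX + bY) = a²Var(X) + b²Var(Y)
Var(W) = 4
Var(B) = 0.04
Var(Y) = (-2)²*4 + 2²*0.04
= 4*4 + 4*0.04 = 16.16

16.16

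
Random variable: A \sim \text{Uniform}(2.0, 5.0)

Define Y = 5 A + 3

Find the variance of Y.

For Y = aA + b: Var(Y) = a² * Var(A)
Var(A) = (5 - 2)^2/12 = 0.75
Var(Y) = 5² * 0.75 = 25 * 0.75 = 18.75

18.75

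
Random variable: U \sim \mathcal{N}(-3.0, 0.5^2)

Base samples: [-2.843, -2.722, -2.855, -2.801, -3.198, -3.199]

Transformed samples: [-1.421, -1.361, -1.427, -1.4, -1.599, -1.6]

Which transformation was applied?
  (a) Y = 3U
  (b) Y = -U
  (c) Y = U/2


Checking option (c) Y = U/2:
  U = -2.843 -> Y = -1.421 ✓
  U = -2.722 -> Y = -1.361 ✓
  U = -2.855 -> Y = -1.427 ✓
All samples match this transformation.

(c) U/2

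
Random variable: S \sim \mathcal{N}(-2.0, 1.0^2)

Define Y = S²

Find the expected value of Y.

E[S²] = Var(S) + (E[S])² = 1 + 4 = 5

5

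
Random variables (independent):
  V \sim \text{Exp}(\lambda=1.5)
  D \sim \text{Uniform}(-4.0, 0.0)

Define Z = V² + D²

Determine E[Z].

E[Z] = E[V²] + E[D²]
E[V²] = Var(V) + E[V]² = 0.44444444 + 0.44444444 = 0.88888889
E[D²] = Var(D) + E[D]² = 1.3333333 + 4 = 5.3333333
E[Z] = 0.88888889 + 5.3333333 = 6.2222222

6.2222222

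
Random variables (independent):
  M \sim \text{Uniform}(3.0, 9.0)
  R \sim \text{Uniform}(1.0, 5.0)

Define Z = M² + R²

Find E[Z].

E[Z] = E[M²] + E[R²]
E[M²] = Var(M) + E[M]² = 3 + 36 = 39
E[R²] = Var(R) + E[R]² = 1.3333333 + 9 = 10.333333
E[Z] = 39 + 10.333333 = 49.333333

49.333333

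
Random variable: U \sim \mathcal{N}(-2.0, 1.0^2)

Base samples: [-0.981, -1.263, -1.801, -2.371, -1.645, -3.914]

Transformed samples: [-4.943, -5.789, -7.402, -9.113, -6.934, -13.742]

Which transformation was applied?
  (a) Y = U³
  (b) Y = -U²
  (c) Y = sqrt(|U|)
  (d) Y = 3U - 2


Checking option (d) Y = 3U - 2:
  U = -0.981 -> Y = -4.943 ✓
  U = -1.263 -> Y = -5.789 ✓
  U = -1.801 -> Y = -7.402 ✓
All samples match this transformation.

(d) 3U - 2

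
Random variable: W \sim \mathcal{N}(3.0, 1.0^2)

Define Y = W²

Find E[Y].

E[W²] = Var(W) + (E[W])² = 1 + 9 = 10

10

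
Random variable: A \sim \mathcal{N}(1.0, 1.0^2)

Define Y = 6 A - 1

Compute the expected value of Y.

For Y = 6A - 1:
E[Y] = 6 * E[A] - 1
E[A] = 1.0 = 1
E[Y] = 6 * 1 - 1 = 5

5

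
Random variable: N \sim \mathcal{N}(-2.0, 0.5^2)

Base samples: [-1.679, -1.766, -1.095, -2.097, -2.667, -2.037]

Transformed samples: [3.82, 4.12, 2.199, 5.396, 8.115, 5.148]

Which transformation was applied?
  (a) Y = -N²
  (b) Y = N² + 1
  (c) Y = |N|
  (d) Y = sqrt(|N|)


Checking option (b) Y = N² + 1:
  N = -1.679 -> Y = 3.82 ✓
  N = -1.766 -> Y = 4.12 ✓
  N = -1.095 -> Y = 2.199 ✓
All samples match this transformation.

(b) N² + 1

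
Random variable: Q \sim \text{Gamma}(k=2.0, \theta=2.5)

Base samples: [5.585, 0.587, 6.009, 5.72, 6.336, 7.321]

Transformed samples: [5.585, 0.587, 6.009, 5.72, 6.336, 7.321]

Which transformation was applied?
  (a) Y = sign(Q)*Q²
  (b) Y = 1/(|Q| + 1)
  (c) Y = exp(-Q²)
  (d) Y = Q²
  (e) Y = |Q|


Checking option (e) Y = |Q|:
  Q = 5.585 -> Y = 5.585 ✓
  Q = 0.587 -> Y = 0.587 ✓
  Q = 6.009 -> Y = 6.009 ✓
All samples match this transformation.

(e) |Q|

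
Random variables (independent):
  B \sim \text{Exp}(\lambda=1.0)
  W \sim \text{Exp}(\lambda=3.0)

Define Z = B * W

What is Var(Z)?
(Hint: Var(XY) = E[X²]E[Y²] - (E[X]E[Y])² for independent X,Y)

Var(XY) = E[X²]E[Y²] - (E[X]E[Y])²
E[B] = 1, Var(B) = 1
E[W] = 0.33333333, Var(W) = 0.11111111
E[B²] = 1 + 1² = 2
E[W²] = 0.11111111 + 0.33333333² = 0.22222222
Var(Z) = 2*0.22222222 - (1*0.33333333)²
= 0.44444444 - 0.11111111 = 0.33333333

0.33333333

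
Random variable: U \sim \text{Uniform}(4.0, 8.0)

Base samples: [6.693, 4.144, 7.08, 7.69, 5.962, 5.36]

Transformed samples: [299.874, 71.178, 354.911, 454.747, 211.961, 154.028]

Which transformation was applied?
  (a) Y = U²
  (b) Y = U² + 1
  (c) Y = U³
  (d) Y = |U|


Checking option (c) Y = U³:
  U = 6.693 -> Y = 299.874 ✓
  U = 4.144 -> Y = 71.178 ✓
  U = 7.08 -> Y = 354.911 ✓
All samples match this transformation.

(c) U³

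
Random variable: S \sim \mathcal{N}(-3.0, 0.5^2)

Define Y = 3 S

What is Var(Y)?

For Y = aS + b: Var(Y) = a² * Var(S)
Var(S) = 0.5^2 = 0.25
Var(Y) = 3² * 0.25 = 9 * 0.25 = 2.25

2.25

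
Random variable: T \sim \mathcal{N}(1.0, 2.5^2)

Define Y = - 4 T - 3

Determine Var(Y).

For Y = aT + b: Var(Y) = a² * Var(T)
Var(T) = 2.5^2 = 6.25
Var(Y) = (-4)² * 6.25 = 16 * 6.25 = 100

100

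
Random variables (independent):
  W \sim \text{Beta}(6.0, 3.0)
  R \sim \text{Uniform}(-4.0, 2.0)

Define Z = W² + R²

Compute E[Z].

E[Z] = E[W²] + E[R²]
E[W²] = Var(W) + E[W]² = 0.022222222 + 0.44444444 = 0.46666667
E[R²] = Var(R) + E[R]² = 3 + 1 = 4
E[Z] = 0.46666667 + 4 = 4.4666667

4.4666667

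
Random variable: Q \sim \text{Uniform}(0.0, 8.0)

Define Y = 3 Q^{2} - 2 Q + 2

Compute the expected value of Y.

E[Y] = 3*E[Q²] - 2*E[Q] + 2
E[Q] = 4
E[Q²] = Var(Q) + (E[Q])² = 5.3333333 + 16 = 21.333333
E[Y] = 3*21.333333 - 2*4 + 2 = 58

58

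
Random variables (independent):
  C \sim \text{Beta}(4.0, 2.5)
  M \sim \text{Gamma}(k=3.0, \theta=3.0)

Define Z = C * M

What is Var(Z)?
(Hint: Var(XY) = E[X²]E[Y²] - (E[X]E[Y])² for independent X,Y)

Var(XY) = E[X²]E[Y²] - (E[X]E[Y])²
E[C] = 0.61538462, Var(C) = 0.031558185
E[M] = 9, Var(M) = 27
E[C²] = 0.031558185 + 0.61538462² = 0.41025641
E[M²] = 27 + 9² = 108
Var(Z) = 0.41025641*108 - (0.61538462*9)²
= 44.307692 - 30.674556 = 13.633136

13.633136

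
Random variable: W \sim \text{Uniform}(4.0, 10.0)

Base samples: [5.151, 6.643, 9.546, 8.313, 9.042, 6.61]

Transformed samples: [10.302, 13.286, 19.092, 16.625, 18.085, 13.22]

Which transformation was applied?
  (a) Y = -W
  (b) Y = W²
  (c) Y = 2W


Checking option (c) Y = 2W:
  W = 5.151 -> Y = 10.302 ✓
  W = 6.643 -> Y = 13.286 ✓
  W = 9.546 -> Y = 19.092 ✓
All samples match this transformation.

(c) 2W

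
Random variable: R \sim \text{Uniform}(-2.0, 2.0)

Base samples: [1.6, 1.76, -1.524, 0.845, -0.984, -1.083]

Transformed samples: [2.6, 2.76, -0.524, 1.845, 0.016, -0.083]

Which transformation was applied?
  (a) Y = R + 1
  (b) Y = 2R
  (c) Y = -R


Checking option (a) Y = R + 1:
  R = 1.6 -> Y = 2.6 ✓
  R = 1.76 -> Y = 2.76 ✓
  R = -1.524 -> Y = -0.524 ✓
All samples match this transformation.

(a) R + 1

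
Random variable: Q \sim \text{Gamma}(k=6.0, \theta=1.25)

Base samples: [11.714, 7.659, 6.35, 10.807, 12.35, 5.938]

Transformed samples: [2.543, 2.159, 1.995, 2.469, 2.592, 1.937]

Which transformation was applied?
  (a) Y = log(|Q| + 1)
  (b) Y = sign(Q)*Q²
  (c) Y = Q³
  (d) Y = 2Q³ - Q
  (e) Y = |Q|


Checking option (a) Y = log(|Q| + 1):
  Q = 11.714 -> Y = 2.543 ✓
  Q = 7.659 -> Y = 2.159 ✓
  Q = 6.35 -> Y = 1.995 ✓
All samples match this transformation.

(a) log(|Q| + 1)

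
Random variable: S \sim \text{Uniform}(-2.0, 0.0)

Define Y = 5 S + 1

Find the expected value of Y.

For Y = 5S + 1:
E[Y] = 5 * E[S] + 1
E[S] = (-2 + 0)/2 = -1
E[Y] = 5 * (-1) + 1 = -4

-4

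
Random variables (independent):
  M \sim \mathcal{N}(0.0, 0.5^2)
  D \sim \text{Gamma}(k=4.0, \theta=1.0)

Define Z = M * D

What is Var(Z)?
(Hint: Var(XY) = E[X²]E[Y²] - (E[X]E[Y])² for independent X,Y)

Var(XY) = E[X²]E[Y²] - (E[X]E[Y])²
E[M] = 0, Var(M) = 0.25
E[D] = 4, Var(D) = 4
E[M²] = 0.25 + 0² = 0.25
E[D²] = 4 + 4² = 20
Var(Z) = 0.25*20 - (0*4)²
= 5 - 0 = 5

5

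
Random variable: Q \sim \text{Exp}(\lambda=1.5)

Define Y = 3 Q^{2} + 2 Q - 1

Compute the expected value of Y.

E[Y] = 3*E[Q²] + 2*E[Q] - 1
E[Q] = 0.66666667
E[Q²] = Var(Q) + (E[Q])² = 0.44444444 + 0.44444444 = 0.88888889
E[Y] = 3*0.88888889 + 2*0.66666667 - 1 = 3

3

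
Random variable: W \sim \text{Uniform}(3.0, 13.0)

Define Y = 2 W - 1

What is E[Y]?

For Y = 2W - 1:
E[Y] = 2 * E[W] - 1
E[W] = (3 + 13)/2 = 8
E[Y] = 2 * 8 - 1 = 15

15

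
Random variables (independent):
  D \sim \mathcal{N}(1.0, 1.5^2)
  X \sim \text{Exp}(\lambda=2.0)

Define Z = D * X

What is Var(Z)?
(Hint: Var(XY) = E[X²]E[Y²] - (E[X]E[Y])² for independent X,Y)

Var(XY) = E[X²]E[Y²] - (E[X]E[Y])²
E[D] = 1, Var(D) = 2.25
E[X] = 0.5, Var(X) = 0.25
E[D²] = 2.25 + 1² = 3.25
E[X²] = 0.25 + 0.5² = 0.5
Var(Z) = 3.25*0.5 - (1*0.5)²
= 1.625 - 0.25 = 1.375

1.375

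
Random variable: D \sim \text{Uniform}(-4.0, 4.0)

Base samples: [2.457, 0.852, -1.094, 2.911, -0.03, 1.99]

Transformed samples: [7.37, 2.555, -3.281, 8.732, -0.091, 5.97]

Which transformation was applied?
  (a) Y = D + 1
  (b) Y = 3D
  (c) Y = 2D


Checking option (b) Y = 3D:
  D = 2.457 -> Y = 7.37 ✓
  D = 0.852 -> Y = 2.555 ✓
  D = -1.094 -> Y = -3.281 ✓
All samples match this transformation.

(b) 3D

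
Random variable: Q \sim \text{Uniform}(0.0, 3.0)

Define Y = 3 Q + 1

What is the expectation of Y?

For Y = 3Q + 1:
E[Y] = 3 * E[Q] + 1
E[Q] = (0 + 3)/2 = 1.5
E[Y] = 3 * 1.5 + 1 = 5.5

5.5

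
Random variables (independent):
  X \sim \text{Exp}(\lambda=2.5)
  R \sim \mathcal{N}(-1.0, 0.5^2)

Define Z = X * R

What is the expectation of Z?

For independent RVs: E[XY] = E[X]*E[Y]
E[X] = 0.4
E[R] = -1
E[Z] = 0.4 * (-1) = -0.4

-0.4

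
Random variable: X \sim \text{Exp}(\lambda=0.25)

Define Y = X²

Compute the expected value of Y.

E[X²] = Var(X) + (E[X])² = 16 + 16 = 32

32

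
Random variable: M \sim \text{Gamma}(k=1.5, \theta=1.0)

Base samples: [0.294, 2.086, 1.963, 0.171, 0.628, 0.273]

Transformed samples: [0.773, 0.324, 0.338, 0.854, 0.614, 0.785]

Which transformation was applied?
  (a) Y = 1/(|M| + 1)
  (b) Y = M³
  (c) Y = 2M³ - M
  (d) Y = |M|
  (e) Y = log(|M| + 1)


Checking option (a) Y = 1/(|M| + 1):
  M = 0.294 -> Y = 0.773 ✓
  M = 2.086 -> Y = 0.324 ✓
  M = 1.963 -> Y = 0.338 ✓
All samples match this transformation.

(a) 1/(|M| + 1)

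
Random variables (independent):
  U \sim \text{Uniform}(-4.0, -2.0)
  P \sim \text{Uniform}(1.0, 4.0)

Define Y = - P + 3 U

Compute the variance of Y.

For independent RVs: Var(aX + bY) = a²Var(X) + b²Var(Y)
Var(U) = 0.33333333
Var(P) = 0.75
Var(Y) = 3²*0.33333333 + (-1)²*0.75
= 9*0.33333333 + 1*0.75 = 3.75

3.75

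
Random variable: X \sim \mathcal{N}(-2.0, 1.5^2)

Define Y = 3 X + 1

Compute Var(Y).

For Y = aX + b: Var(Y) = a² * Var(X)
Var(X) = 1.5^2 = 2.25
Var(Y) = 3² * 2.25 = 9 * 2.25 = 20.25

20.25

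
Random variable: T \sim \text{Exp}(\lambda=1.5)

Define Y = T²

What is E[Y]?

E[T²] = Var(T) + (E[T])² = 0.44444444 + 0.44444444 = 0.88888889

0.88888889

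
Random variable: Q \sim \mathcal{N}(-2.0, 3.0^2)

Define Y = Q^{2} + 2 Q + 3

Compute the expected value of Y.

E[Y] = 1*E[Q²] + 2*E[Q] + 3
E[Q] = -2
E[Q²] = Var(Q) + (E[Q])² = 9 + 4 = 13
E[Y] = 1*13 + 2*(-2) + 3 = 12

12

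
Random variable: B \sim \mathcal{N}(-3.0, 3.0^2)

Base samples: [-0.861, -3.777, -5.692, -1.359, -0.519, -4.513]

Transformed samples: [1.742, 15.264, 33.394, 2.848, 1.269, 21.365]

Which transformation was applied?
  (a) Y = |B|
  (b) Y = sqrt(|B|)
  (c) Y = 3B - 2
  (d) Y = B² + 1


Checking option (d) Y = B² + 1:
  B = -0.861 -> Y = 1.742 ✓
  B = -3.777 -> Y = 15.264 ✓
  B = -5.692 -> Y = 33.394 ✓
All samples match this transformation.

(d) B² + 1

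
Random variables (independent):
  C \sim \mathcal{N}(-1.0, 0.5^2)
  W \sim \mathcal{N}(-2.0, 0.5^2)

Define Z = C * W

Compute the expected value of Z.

For independent RVs: E[XY] = E[X]*E[Y]
E[C] = -1
E[W] = -2
E[Z] = -1 * (-2) = 2

2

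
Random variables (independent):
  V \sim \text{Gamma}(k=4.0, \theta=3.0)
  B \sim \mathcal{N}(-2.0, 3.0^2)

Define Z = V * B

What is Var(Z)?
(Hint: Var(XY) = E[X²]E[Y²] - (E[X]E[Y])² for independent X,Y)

Var(XY) = E[X²]E[Y²] - (E[X]E[Y])²
E[V] = 12, Var(V) = 36
E[B] = -2, Var(B) = 9
E[V²] = 36 + 12² = 180
E[B²] = 9 + (-2)² = 13
Var(Z) = 180*13 - (12*(-2))²
= 2340 - 576 = 1764

1764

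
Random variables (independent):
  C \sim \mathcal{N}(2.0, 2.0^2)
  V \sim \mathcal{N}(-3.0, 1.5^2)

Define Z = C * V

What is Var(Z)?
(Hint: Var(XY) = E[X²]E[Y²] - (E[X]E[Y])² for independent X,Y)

Var(XY) = E[X²]E[Y²] - (E[X]E[Y])²
E[C] = 2, Var(C) = 4
E[V] = -3, Var(V) = 2.25
E[C²] = 4 + 2² = 8
E[V²] = 2.25 + (-3)² = 11.25
Var(Z) = 8*11.25 - (2*(-3))²
= 90 - 36 = 54

54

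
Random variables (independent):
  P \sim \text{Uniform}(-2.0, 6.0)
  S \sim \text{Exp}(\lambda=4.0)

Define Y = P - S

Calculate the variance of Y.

For independent RVs: Var(aX + bY) = a²Var(X) + b²Var(Y)
Var(P) = 5.3333333
Var(S) = 0.0625
Var(Y) = 1²*5.3333333 + (-1)²*0.0625
= 1*5.3333333 + 1*0.0625 = 5.3958333

5.3958333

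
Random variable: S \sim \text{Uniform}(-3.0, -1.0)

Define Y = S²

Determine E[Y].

Using E[X²] = Var(X) + (E[X])²:
E[S] = -2
Var(S) = (-1 + 3)^2/12 = 0.33333333
E[S²] = 0.33333333 + (-2)² = 0.33333333 + 4 = 4.3333333

4.3333333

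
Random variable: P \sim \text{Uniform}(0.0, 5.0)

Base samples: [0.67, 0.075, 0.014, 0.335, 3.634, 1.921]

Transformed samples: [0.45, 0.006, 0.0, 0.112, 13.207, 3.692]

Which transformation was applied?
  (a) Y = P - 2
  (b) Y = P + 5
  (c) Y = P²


Checking option (c) Y = P²:
  P = 0.67 -> Y = 0.45 ✓
  P = 0.075 -> Y = 0.006 ✓
  P = 0.014 -> Y = 0.0 ✓
All samples match this transformation.

(c) P²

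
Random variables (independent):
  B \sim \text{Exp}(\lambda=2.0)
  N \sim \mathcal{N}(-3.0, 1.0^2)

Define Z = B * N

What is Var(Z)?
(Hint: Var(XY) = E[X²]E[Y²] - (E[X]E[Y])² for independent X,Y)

Var(XY) = E[X²]E[Y²] - (E[X]E[Y])²
E[B] = 0.5, Var(B) = 0.25
E[N] = -3, Var(N) = 1
E[B²] = 0.25 + 0.5² = 0.5
E[N²] = 1 + (-3)² = 10
Var(Z) = 0.5*10 - (0.5*(-3))²
= 5 - 2.25 = 2.75

2.75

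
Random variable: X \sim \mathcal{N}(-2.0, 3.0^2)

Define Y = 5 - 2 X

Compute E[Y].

For Y = -2X + 5:
E[Y] = -2 * E[X] + 5
E[X] = -2.0 = -2
E[Y] = -2 * (-2) + 5 = 9

9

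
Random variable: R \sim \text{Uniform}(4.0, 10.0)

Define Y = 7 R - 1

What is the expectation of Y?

For Y = 7R - 1:
E[Y] = 7 * E[R] - 1
E[R] = (4 + 10)/2 = 7
E[Y] = 7 * 7 - 1 = 48

48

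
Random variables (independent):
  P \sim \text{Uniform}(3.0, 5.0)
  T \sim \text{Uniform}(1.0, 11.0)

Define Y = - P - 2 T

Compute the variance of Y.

For independent RVs: Var(aX + bY) = a²Var(X) + b²Var(Y)
Var(P) = 0.33333333
Var(T) = 8.3333333
Var(Y) = (-1)²*0.33333333 + (-2)²*8.3333333
= 1*0.33333333 + 4*8.3333333 = 33.666667

33.666667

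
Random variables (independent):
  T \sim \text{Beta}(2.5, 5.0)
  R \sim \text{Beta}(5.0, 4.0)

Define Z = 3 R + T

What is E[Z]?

E[Z] = 1*E[T] + 3*E[R]
E[T] = 0.33333333
E[R] = 0.55555556
E[Z] = 1*0.33333333 + 3*0.55555556 = 2

2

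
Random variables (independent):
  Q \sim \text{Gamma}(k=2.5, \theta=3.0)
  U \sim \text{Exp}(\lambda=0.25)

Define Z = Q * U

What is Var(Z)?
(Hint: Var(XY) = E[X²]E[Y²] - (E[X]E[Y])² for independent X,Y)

Var(XY) = E[X²]E[Y²] - (E[X]E[Y])²
E[Q] = 7.5, Var(Q) = 22.5
E[U] = 4, Var(U) = 16
E[Q²] = 22.5 + 7.5² = 78.75
E[U²] = 16 + 4² = 32
Var(Z) = 78.75*32 - (7.5*4)²
= 2520 - 900 = 1620

1620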